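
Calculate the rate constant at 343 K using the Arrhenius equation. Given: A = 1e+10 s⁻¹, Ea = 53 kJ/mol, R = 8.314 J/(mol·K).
8.48e+01 s⁻¹

k = A·exp(-Ea/(R·T)) = 1e+10·exp(-53000/(8.314·343)) = 1e+10·exp(-18.5854) = 1e+10·8.4814e-09 = 8.48e+01 s⁻¹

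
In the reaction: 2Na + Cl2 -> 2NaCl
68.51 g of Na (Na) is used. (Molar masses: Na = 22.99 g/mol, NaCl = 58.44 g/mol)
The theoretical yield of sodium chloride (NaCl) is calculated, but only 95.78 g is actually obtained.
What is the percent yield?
Moles of Na = 68.51 g ÷ 22.99 g/mol = 2.97999 mol
Mole ratio: 2 mol NaCl / 2 mol Na
Moles of NaCl = 2.97999 × (2/2) = 2.97999 mol
Theoretical yield = 2.97999 mol × 58.44 g/mol = 174.15 g
Actual yield = 95.78 g
Percent yield = (95.78 / 174.15) × 100% = 55.0%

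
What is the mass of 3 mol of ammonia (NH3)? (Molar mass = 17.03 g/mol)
Mass = 3 mol × 17.03 g/mol = 51.09 g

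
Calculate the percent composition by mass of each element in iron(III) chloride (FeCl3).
Fe: 34.43%, Cl: 65.57%

Molar mass of FeCl3 = 162.2 g/mol
% Fe = (1 × 55.85) / 162.2 × 100% = 55.85 / 162.2 × 100% = 34.43%
% Cl = (3 × 35.45) / 162.2 × 100% = 106.35 / 162.2 × 100% = 65.57%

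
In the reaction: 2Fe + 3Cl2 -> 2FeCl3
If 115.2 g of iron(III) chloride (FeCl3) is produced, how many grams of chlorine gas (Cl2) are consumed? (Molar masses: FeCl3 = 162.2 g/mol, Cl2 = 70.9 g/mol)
Moles of FeCl3 = 115.2 g ÷ 162.2 g/mol = 0.710234 mol
Mole ratio: 3 mol Cl2 / 2 mol FeCl3
Moles of Cl2 = 0.710234 × (3/2) = 1.06535 mol
Mass of Cl2 = 1.06535 mol × 70.9 g/mol = 75.53 g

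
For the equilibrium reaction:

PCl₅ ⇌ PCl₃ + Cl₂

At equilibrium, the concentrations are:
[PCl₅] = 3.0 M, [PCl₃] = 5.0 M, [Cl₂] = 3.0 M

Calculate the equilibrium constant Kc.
K_c = 5.0000

Kc = ([PCl₃] × [Cl₂]) / ([PCl₅])
   = ((5.0)·(3.0)) / ((3.0))
   = 15 / 3 = 5.0000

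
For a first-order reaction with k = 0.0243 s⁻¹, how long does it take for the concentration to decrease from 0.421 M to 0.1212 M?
51.24 s

From ln[A] = ln[A]₀ - k·t: t = ln([A]₀/[A])/k = ln(0.421/0.1212)/0.0243 = ln(3.4736)/0.0243 = 1.2452/0.0243 = 51.24 s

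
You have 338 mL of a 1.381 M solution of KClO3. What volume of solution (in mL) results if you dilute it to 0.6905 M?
Using M₁V₁ = M₂V₂:
1.381 × 338 = 0.6905 × V₂
V₂ = (1.381 × 338) / 0.6905 = 676 mL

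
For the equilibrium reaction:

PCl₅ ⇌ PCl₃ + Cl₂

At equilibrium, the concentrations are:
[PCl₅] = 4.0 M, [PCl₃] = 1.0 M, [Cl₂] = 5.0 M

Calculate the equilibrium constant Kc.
K_c = 1.2500

Kc = ([PCl₃] × [Cl₂]) / ([PCl₅])
   = ((1.0)·(5.0)) / ((4.0))
   = 5 / 4 = 1.2500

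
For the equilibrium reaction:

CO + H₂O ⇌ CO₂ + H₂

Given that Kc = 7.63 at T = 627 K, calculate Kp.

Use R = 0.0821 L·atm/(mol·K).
K_p = 7.6300

Δn = (moles gaseous products) − (moles gaseous reactants) = 0
T = 627 K; RT = 0.0821 × 627 = 51.4767
Kp = Kc·(RT)^Δn = 7.63 × (51.4767)^0 = 7.63 × 1 = 7.6300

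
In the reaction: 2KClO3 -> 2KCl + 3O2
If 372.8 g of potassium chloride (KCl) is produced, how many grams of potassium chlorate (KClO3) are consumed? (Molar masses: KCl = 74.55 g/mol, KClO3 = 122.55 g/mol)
Moles of KCl = 372.8 g ÷ 74.55 g/mol = 5.00067 mol
Mole ratio: 2 mol KClO3 / 2 mol KCl
Moles of KClO3 = 5.00067 × (2/2) = 5.00067 mol
Mass of KClO3 = 5.00067 mol × 122.55 g/mol = 612.8 g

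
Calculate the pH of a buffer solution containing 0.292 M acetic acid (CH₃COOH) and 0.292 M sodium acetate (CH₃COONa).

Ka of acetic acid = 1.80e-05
pH = 4.74

pKa = -log(1.80e-05) = 4.74. pH = pKa + log([A⁻]/[HA]) = 4.74 + log(0.292/0.292)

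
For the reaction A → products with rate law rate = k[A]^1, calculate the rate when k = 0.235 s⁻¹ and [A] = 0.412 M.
0.09682 M/s

rate = k·[A]^1 = 0.235·(0.412)^1 = 0.235·0.412 = 0.09682 M/s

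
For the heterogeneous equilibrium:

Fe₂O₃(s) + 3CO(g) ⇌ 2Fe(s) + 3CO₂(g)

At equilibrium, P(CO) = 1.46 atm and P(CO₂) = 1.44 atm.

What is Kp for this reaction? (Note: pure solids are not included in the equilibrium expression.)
K_p = 0.959

Solids (Fe₂O₃, Fe) are excluded.
Kp = P(CO₂)³/P(CO)³ = (1.44)³/(1.46)³ = 2.986/3.112 = 0.959.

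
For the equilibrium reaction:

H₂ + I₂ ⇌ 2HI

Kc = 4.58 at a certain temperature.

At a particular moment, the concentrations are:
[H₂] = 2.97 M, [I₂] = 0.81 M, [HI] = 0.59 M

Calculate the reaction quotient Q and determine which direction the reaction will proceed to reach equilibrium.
Q = 0.145, Q < K, reaction proceeds forward (toward products)

Q = ([HI]^2) / ([H₂] × [I₂])
  = ((0.59)^2) / ((2.97)·(0.81)) = 0.3481/2.4057 = 0.1447
Since Q = 0.1447 < Kc = 4.58, the reaction proceeds forward (toward products) to reach equilibrium.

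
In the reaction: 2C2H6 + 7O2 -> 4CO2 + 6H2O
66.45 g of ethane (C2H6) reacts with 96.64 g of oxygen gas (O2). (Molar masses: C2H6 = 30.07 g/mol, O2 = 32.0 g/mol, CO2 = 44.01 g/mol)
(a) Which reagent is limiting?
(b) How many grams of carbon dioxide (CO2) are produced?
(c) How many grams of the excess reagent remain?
(a) O2, (b) 75.95 g, (c) 40.5 g

Moles of C2H6 = 66.45 g ÷ 30.07 g/mol = 2.20984 mol
Moles of O2 = 96.64 g ÷ 32.0 g/mol = 3.02 mol
Moles ÷ coefficient: C2H6: 2.20984/2 = 1.105, O2: 3.02/7 = 0.4314
(a) O2 has the smaller value, so O2 is the limiting reagent.
(b) Moles of CO2 = 3.02 mol O2 × (4/7) = 1.72571 mol; mass = 1.72571 mol × 44.01 g/mol = 75.95 g
(c) C2H6 consumed = 3.02 × (2/7) = 0.862857 mol; remaining = 2.20984 − 0.862857 = 1.34699 mol; mass = 1.34699 mol × 30.07 g/mol = 40.5 g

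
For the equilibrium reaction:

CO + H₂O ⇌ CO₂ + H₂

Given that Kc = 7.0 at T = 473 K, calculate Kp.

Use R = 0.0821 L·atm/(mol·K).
K_p = 7.0000

Δn = (moles gaseous products) − (moles gaseous reactants) = 0
T = 473 K; RT = 0.0821 × 473 = 38.8333
Kp = Kc·(RT)^Δn = 7.0 × (38.8333)^0 = 7.0 × 1 = 7.0000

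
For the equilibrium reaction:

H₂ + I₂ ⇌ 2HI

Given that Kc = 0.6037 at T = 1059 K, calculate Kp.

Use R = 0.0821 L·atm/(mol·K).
K_p = 0.6037

Δn = (moles gaseous products) − (moles gaseous reactants) = 0
T = 1059 K; RT = 0.0821 × 1059 = 86.9439
Kp = Kc·(RT)^Δn = 0.6037 × (86.9439)^0 = 0.6037 × 1 = 0.6037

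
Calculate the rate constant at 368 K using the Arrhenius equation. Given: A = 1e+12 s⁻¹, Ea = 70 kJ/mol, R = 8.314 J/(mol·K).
1.16e+02 s⁻¹

k = A·exp(-Ea/(R·T)) = 1e+12·exp(-70000/(8.314·368)) = 1e+12·exp(-22.8792) = 1e+12·1.1580e-10 = 1.16e+02 s⁻¹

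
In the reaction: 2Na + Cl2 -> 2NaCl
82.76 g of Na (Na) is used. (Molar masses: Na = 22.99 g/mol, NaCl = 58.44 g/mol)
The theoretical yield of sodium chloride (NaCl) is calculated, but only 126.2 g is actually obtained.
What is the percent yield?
Moles of Na = 82.76 g ÷ 22.99 g/mol = 3.59983 mol
Mole ratio: 2 mol NaCl / 2 mol Na
Moles of NaCl = 3.59983 × (2/2) = 3.59983 mol
Theoretical yield = 3.59983 mol × 58.44 g/mol = 210.37 g
Actual yield = 126.2 g
Percent yield = (126.2 / 210.37) × 100% = 60.0%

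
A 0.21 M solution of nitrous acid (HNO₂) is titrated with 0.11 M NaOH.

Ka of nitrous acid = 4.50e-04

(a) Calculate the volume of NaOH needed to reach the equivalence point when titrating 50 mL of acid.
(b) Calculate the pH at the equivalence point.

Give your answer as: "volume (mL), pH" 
V = 95.5 mL, pH = 8.10

(a) At equivalence: moles acid = moles base.
moles acid = 0.21 × 0.05 = 0.0105 mol; V_NaOH = 0.0105/0.11 = 0.09545 L = 95.5 mL.
(b) At equivalence, all acid → conjugate base A⁻ at [A⁻] = 0.0105/0.1455 = 0.07219 M.
Kb = Kw/Ka = 1.0e-14/4.50e-04 = 2.222e-11; [OH⁻] = √(Kb·[A⁻]) = 1.267e-06; pOH = 5.90; pH = 14 − pOH = 8.10.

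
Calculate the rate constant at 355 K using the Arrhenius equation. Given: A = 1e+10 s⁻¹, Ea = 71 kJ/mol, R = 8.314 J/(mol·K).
3.57e-01 s⁻¹

k = A·exp(-Ea/(R·T)) = 1e+10·exp(-71000/(8.314·355)) = 1e+10·exp(-24.0558) = 1e+10·3.5702e-11 = 3.57e-01 s⁻¹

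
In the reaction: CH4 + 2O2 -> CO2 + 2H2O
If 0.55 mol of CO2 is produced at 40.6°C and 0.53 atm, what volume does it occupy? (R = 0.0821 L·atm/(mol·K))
T = 40.6°C + 273.15 = 313.75 K
V = nRT/P = (0.55 × 0.0821 × 313.75) / 0.53
V = 26.73 L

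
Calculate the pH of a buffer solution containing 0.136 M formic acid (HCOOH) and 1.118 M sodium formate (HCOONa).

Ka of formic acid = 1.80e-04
pH = 4.66

pKa = -log(1.80e-04) = 3.74. pH = pKa + log([A⁻]/[HA]) = 3.74 + log(1.118/0.136)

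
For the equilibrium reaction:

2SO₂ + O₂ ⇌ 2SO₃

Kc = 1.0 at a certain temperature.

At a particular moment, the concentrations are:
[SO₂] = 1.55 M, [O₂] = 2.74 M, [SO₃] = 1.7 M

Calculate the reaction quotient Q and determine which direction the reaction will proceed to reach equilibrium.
Q = 0.439, Q < K, reaction proceeds forward (toward products)

Q = ([SO₃]^2) / ([SO₂]^2 × [O₂])
  = ((1.7)^2) / ((1.55)^2·(2.74)) = 2.89/6.5829 = 0.439
Since Q = 0.439 < Kc = 1.0, the reaction proceeds forward (toward products) to reach equilibrium.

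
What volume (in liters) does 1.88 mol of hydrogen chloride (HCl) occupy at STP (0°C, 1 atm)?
At STP, 1 mol of gas occupies 22.4 L
Volume = 1.88 mol × 22.4 L/mol = 42.11 L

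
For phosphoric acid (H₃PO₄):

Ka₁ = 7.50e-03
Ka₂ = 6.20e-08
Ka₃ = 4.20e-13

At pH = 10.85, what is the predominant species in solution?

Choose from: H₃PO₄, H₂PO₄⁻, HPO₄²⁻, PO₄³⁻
HPO₄²⁻

pKa1 = 2.12, pKa2 = 7.21, pKa3 = 12.38. Each pKa is the crossover between adjacent species; pH = 10.85 lies in the region where HPO₄²⁻ predominates.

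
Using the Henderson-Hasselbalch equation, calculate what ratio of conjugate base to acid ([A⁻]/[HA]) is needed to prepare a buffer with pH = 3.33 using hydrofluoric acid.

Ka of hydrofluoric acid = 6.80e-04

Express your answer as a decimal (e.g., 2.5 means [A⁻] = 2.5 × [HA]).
[A⁻]/[HA] = 1.454

pKa = −log(6.80e-04) = 3.1675. pH = pKa + log([A⁻]/[HA]). 3.33 = 3.1675 + log(ratio). log(ratio) = 3.33 − 3.1675 = 0.1625. ratio = 10^(0.1625) = 1.454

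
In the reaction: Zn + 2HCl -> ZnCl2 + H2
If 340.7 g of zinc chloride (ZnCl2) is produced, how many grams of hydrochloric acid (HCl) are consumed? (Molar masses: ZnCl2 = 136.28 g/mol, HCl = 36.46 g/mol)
Moles of ZnCl2 = 340.7 g ÷ 136.28 g/mol = 2.5 mol
Mole ratio: 2 mol HCl / 1 mol ZnCl2
Moles of HCl = 2.5 × (2/1) = 5 mol
Mass of HCl = 5 mol × 36.46 g/mol = 182.3 g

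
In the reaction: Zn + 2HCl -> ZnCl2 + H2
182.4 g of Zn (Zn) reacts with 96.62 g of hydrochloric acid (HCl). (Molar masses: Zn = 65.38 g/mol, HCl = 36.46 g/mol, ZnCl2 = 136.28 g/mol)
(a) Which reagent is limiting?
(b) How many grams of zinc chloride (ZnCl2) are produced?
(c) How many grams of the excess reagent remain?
(a) HCl, (b) 180.6 g, (c) 95.77 g

Moles of Zn = 182.4 g ÷ 65.38 g/mol = 2.78984 mol
Moles of HCl = 96.62 g ÷ 36.46 g/mol = 2.65003 mol
Moles ÷ coefficient: Zn: 2.78984/1 = 2.79, HCl: 2.65003/2 = 1.325
(a) HCl has the smaller value, so HCl is the limiting reagent.
(b) Moles of ZnCl2 = 2.65003 mol HCl × (1/2) = 1.32501 mol; mass = 1.32501 mol × 136.28 g/mol = 180.6 g
(c) Zn consumed = 2.65003 × (1/2) = 1.32501 mol; remaining = 2.78984 − 1.32501 = 1.46483 mol; mass = 1.46483 mol × 65.38 g/mol = 95.77 g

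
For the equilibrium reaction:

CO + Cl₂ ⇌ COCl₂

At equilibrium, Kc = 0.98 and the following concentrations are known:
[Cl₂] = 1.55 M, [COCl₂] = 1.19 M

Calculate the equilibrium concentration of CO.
[CO] = 0.7834 M

Kc = ([COCl₂]) / ([CO] × [Cl₂]) = 0.98
[CO]^1 = (product terms)/(Kc · other reactant terms) = 1.19 / (0.98 · 1.55) = 0.78341
[CO] = 0.7834 M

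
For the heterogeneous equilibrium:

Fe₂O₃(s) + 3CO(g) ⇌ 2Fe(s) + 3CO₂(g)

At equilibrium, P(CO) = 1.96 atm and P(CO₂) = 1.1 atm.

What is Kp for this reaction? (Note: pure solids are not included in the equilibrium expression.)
K_p = 0.177

Solids (Fe₂O₃, Fe) are excluded.
Kp = P(CO₂)³/P(CO)³ = (1.1)³/(1.96)³ = 1.331/7.53 = 0.177.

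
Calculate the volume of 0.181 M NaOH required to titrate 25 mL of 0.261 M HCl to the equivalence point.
V_{base} = 36.0 mL

At equivalence: moles acid = moles base.
moles HCl = 0.261 M × 0.025 L = 0.006525 mol
V_NaOH = 0.006525 mol ÷ 0.181 M = 0.03605 L = 36.0 mL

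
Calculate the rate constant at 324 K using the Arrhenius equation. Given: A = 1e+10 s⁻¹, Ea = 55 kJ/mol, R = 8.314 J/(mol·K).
1.36e+01 s⁻¹

k = A·exp(-Ea/(R·T)) = 1e+10·exp(-55000/(8.314·324)) = 1e+10·exp(-20.4177) = 1e+10·1.3573e-09 = 1.36e+01 s⁻¹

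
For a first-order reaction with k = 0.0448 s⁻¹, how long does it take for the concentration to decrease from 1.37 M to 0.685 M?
15.47 s

From ln[A] = ln[A]₀ - k·t: t = ln([A]₀/[A])/k = ln(1.37/0.685)/0.0448 = ln(2.0000)/0.0448 = 0.6931/0.0448 = 15.47 s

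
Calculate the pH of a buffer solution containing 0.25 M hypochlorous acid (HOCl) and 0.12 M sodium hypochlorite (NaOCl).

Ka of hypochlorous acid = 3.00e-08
pH = 7.20

pKa = -log(3.00e-08) = 7.52. pH = pKa + log([A⁻]/[HA]) = 7.52 + log(0.12/0.25)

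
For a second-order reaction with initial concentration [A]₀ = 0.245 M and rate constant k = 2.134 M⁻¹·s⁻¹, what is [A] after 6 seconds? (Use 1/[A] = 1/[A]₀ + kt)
0.0592 M

1/[A] = 1/[A]₀ + k·t = 1/0.245 + (2.134)·(6) = 4.0816 + 12.8040 = 16.8856
[A] = 1/16.8856 = 0.0592 M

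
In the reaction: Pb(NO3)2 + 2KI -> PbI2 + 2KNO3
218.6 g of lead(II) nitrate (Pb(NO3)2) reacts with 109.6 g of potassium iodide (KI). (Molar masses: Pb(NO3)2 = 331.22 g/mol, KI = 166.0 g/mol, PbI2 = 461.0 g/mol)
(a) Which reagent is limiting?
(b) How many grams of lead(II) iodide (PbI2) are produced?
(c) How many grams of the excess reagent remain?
(a) KI, (b) 152.2 g, (c) 109.3 g

Moles of Pb(NO3)2 = 218.6 g ÷ 331.22 g/mol = 0.659984 mol
Moles of KI = 109.6 g ÷ 166.0 g/mol = 0.660241 mol
Moles ÷ coefficient: Pb(NO3)2: 0.659984/1 = 0.66, KI: 0.660241/2 = 0.3301
(a) KI has the smaller value, so KI is the limiting reagent.
(b) Moles of PbI2 = 0.660241 mol KI × (1/2) = 0.33012 mol; mass = 0.33012 mol × 461.0 g/mol = 152.2 g
(c) Pb(NO3)2 consumed = 0.660241 × (1/2) = 0.33012 mol; remaining = 0.659984 − 0.33012 = 0.329864 mol; mass = 0.329864 mol × 331.22 g/mol = 109.3 g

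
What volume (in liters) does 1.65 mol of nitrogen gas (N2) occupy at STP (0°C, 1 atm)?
At STP, 1 mol of gas occupies 22.4 L
Volume = 1.65 mol × 22.4 L/mol = 36.96 L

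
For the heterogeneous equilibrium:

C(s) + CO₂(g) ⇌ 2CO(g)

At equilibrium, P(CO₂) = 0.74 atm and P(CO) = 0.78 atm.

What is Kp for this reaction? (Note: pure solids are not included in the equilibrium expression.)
K_p = 0.822

Solid C is excluded.
Kp = P(CO)²/P(CO₂) = (0.78)²/0.74 = 0.6084/0.74 = 0.822.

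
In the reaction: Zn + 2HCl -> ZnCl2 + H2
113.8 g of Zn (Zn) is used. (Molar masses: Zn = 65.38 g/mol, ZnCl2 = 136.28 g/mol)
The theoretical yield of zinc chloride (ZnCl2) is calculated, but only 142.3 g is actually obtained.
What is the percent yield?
Moles of Zn = 113.8 g ÷ 65.38 g/mol = 1.74059 mol
Mole ratio: 1 mol ZnCl2 / 1 mol Zn
Moles of ZnCl2 = 1.74059 × (1/1) = 1.74059 mol
Theoretical yield = 1.74059 mol × 136.28 g/mol = 237.21 g
Actual yield = 142.3 g
Percent yield = (142.3 / 237.21) × 100% = 60.0%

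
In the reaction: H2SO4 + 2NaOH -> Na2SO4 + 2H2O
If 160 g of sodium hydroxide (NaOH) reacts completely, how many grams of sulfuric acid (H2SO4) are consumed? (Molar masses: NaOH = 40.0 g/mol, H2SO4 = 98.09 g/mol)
Moles of NaOH = 160 g ÷ 40.0 g/mol = 4 mol
Mole ratio: 1 mol H2SO4 / 2 mol NaOH
Moles of H2SO4 = 4 × (1/2) = 2 mol
Mass of H2SO4 = 2 mol × 98.09 g/mol = 196.2 g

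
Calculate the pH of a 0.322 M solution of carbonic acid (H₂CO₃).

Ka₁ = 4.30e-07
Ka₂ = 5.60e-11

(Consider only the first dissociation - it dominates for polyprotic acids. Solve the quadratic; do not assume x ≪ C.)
pH = 3.43

x² + Ka₁·x − Ka₁·C = 0 with Ka₁ = 4.30e-07, C = 0.322.
x = (−Ka₁ + √(Ka₁² + 4·Ka₁·C))/2 = 3.7189e-04 M, so pH = 3.43.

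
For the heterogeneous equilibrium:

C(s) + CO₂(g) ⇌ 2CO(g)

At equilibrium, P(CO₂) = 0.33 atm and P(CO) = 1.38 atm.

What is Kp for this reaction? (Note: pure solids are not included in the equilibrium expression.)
K_p = 5.771

Solid C is excluded.
Kp = P(CO)²/P(CO₂) = (1.38)²/0.33 = 1.904/0.33 = 5.771.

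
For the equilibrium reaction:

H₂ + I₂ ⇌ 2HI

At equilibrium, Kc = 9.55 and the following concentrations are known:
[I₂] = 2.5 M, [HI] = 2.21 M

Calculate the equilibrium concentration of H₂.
[H₂] = 0.2046 M

Kc = ([HI]^2) / ([H₂] × [I₂]) = 9.55
[H₂]^1 = (product terms)/(Kc · other reactant terms) = 4.8841 / (9.55 · 2.5) = 0.20457
[H₂] = 0.2046 M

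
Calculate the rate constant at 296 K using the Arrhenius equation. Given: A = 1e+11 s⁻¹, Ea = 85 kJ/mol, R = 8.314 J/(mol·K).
9.99e-05 s⁻¹

k = A·exp(-Ea/(R·T)) = 1e+11·exp(-85000/(8.314·296)) = 1e+11·exp(-34.5396) = 1e+11·9.9919e-16 = 9.99e-05 s⁻¹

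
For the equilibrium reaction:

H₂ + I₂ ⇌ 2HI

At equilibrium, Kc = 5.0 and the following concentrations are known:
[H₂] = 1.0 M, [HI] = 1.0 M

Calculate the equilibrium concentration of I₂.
[I₂] = 0.2000 M

Kc = ([HI]^2) / ([H₂] × [I₂]) = 5.0
[I₂]^1 = (product terms)/(Kc · other reactant terms) = 1 / (5.0 · 1) = 0.2
[I₂] = 0.2000 M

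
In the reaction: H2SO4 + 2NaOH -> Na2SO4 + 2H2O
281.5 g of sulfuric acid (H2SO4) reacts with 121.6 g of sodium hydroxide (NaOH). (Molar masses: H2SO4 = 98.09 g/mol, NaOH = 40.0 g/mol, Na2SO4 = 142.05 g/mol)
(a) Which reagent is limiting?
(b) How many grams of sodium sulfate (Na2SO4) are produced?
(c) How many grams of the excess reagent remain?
(a) NaOH, (b) 215.9 g, (c) 132.4 g

Moles of H2SO4 = 281.5 g ÷ 98.09 g/mol = 2.86981 mol
Moles of NaOH = 121.6 g ÷ 40.0 g/mol = 3.04 mol
Moles ÷ coefficient: H2SO4: 2.86981/1 = 2.87, NaOH: 3.04/2 = 1.52
(a) NaOH has the smaller value, so NaOH is the limiting reagent.
(b) Moles of Na2SO4 = 3.04 mol NaOH × (1/2) = 1.52 mol; mass = 1.52 mol × 142.05 g/mol = 215.9 g
(c) H2SO4 consumed = 3.04 × (1/2) = 1.52 mol; remaining = 2.86981 − 1.52 = 1.34981 mol; mass = 1.34981 mol × 98.09 g/mol = 132.4 g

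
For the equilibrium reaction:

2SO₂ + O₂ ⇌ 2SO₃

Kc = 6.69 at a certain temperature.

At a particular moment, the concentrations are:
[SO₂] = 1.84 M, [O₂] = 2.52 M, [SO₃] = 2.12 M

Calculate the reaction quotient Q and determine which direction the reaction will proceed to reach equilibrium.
Q = 0.527, Q < K, reaction proceeds forward (toward products)

Q = ([SO₃]^2) / ([SO₂]^2 × [O₂])
  = ((2.12)^2) / ((1.84)^2·(2.52)) = 4.4944/8.5317 = 0.5268
Since Q = 0.5268 < Kc = 6.69, the reaction proceeds forward (toward products) to reach equilibrium.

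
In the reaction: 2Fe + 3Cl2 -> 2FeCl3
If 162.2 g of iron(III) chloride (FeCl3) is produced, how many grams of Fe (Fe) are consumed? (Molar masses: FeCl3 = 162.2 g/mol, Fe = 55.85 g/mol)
Moles of FeCl3 = 162.2 g ÷ 162.2 g/mol = 1 mol
Mole ratio: 2 mol Fe / 2 mol FeCl3
Moles of Fe = 1 × (2/2) = 1 mol
Mass of Fe = 1 mol × 55.85 g/mol = 55.85 g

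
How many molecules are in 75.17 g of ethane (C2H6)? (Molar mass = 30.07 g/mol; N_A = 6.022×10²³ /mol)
Moles = 75.17 g ÷ 30.07 g/mol = 2.49983 mol
Molecules = 2.49983 mol × 6.022×10²³ /mol = 1.505e+24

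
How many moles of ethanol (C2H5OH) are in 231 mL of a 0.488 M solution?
Moles = Molarity × Volume (L)
Moles = 0.488 M × 0.231 L = 0.1127 mol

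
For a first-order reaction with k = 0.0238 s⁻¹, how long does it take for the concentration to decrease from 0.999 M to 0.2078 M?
65.97 s

From ln[A] = ln[A]₀ - k·t: t = ln([A]₀/[A])/k = ln(0.999/0.2078)/0.0238 = ln(4.8075)/0.0238 = 1.5702/0.0238 = 65.97 s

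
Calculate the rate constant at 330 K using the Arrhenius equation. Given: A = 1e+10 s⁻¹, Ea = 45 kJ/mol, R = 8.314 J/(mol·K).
7.53e+02 s⁻¹

k = A·exp(-Ea/(R·T)) = 1e+10·exp(-45000/(8.314·330)) = 1e+10·exp(-16.4017) = 1e+10·7.5307e-08 = 7.53e+02 s⁻¹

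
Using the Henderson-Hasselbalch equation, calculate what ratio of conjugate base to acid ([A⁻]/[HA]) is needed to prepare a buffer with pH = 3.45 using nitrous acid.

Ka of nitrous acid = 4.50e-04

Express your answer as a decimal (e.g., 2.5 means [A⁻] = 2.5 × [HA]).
[A⁻]/[HA] = 1.268

pKa = −log(4.50e-04) = 3.3468. pH = pKa + log([A⁻]/[HA]). 3.45 = 3.3468 + log(ratio). log(ratio) = 3.45 − 3.3468 = 0.1032. ratio = 10^(0.1032) = 1.268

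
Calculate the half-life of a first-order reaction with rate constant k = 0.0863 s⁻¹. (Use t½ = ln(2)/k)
8.03 s

t½ = ln(2)/k = 0.6931/0.0863 = 8.03 s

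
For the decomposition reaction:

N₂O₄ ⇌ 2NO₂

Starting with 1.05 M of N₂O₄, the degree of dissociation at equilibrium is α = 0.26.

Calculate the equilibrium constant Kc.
K_c = 0.3837

x = α·[A]₀ = 0.26 × 1.05 = 0.273 M dissociated.
At eq: [N₂O₄] = 1.05 − 0.273 = 0.777 M; [NO₂] = 2x = 0.546 M.
Kc = [NO₂]²/[N₂O₄] = (0.546)²/0.777 = 0.3837.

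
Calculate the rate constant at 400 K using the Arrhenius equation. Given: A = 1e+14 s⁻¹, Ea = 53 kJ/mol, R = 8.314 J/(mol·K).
1.20e+07 s⁻¹

k = A·exp(-Ea/(R·T)) = 1e+14·exp(-53000/(8.314·400)) = 1e+14·exp(-15.9370) = 1e+14·1.1986e-07 = 1.20e+07 s⁻¹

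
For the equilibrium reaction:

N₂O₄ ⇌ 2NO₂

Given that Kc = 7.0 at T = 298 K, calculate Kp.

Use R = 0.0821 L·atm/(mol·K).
K_p = 171.2606

Δn = (moles gaseous products) − (moles gaseous reactants) = 1
T = 298 K; RT = 0.0821 × 298 = 24.4658
Kp = Kc·(RT)^Δn = 7.0 × (24.4658)^1 = 7.0 × 24.4658 = 171.2606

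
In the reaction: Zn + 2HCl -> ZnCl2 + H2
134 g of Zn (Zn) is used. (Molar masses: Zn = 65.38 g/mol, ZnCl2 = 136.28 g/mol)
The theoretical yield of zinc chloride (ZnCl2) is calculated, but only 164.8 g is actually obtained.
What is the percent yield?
Moles of Zn = 134 g ÷ 65.38 g/mol = 2.04956 mol
Mole ratio: 1 mol ZnCl2 / 1 mol Zn
Moles of ZnCl2 = 2.04956 × (1/1) = 2.04956 mol
Theoretical yield = 2.04956 mol × 136.28 g/mol = 279.31 g
Actual yield = 164.8 g
Percent yield = (164.8 / 279.31) × 100% = 59.0%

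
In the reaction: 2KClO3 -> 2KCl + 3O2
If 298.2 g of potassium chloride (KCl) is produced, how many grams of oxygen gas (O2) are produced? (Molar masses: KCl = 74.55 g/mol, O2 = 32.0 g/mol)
Moles of KCl = 298.2 g ÷ 74.55 g/mol = 4 mol
Mole ratio: 3 mol O2 / 2 mol KCl
Moles of O2 = 4 × (3/2) = 6 mol
Mass of O2 = 6 mol × 32.0 g/mol = 192 g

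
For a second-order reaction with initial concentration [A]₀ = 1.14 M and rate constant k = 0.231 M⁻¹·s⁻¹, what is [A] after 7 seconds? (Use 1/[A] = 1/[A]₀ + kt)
0.4009 M

1/[A] = 1/[A]₀ + k·t = 1/1.14 + (0.231)·(7) = 0.8772 + 1.6170 = 2.4942
[A] = 1/2.4942 = 0.4009 M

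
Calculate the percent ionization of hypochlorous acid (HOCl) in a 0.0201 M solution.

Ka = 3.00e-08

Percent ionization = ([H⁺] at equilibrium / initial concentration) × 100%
Percent ionization = 0.122%

Let x = [H⁺]. Ka = x²/(C - x) ⇒ x² + (3.00e-08)x - (3.00e-08)(0.0201) = 0. x = 2.4541e-05. Percent = (2.4541e-05/0.0201) × 100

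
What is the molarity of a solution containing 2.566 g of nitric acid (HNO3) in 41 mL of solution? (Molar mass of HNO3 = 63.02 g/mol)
Moles of HNO3 = 2.566 g ÷ 63.02 g/mol = 0.0407172 mol
Volume = 41 mL = 0.041 L
Molarity = 0.0407172 mol ÷ 0.041 L = 0.9931 M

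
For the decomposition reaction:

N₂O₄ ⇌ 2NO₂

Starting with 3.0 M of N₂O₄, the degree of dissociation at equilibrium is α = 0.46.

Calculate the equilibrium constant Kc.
K_c = 4.7022

x = α·[A]₀ = 0.46 × 3.0 = 1.38 M dissociated.
At eq: [N₂O₄] = 3.0 − 1.38 = 1.62 M; [NO₂] = 2x = 2.76 M.
Kc = [NO₂]²/[N₂O₄] = (2.76)²/1.62 = 4.702.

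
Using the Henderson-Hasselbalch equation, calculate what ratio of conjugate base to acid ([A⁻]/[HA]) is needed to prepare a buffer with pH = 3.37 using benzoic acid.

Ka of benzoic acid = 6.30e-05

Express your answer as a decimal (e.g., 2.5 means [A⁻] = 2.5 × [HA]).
[A⁻]/[HA] = 0.148

pKa = −log(6.30e-05) = 4.2007. pH = pKa + log([A⁻]/[HA]). 3.37 = 4.2007 + log(ratio). log(ratio) = 3.37 − 4.2007 = -0.8307. ratio = 10^(-0.8307) = 0.148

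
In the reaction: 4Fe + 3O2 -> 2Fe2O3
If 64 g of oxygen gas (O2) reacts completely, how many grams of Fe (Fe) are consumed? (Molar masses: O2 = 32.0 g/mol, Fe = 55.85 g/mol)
Moles of O2 = 64 g ÷ 32.0 g/mol = 2 mol
Mole ratio: 4 mol Fe / 3 mol O2
Moles of Fe = 2 × (4/3) = 2.66667 mol
Mass of Fe = 2.66667 mol × 55.85 g/mol = 148.9 g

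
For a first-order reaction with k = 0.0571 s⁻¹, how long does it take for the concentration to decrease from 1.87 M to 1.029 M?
10.46 s

From ln[A] = ln[A]₀ - k·t: t = ln([A]₀/[A])/k = ln(1.87/1.029)/0.0571 = ln(1.8173)/0.0571 = 0.5974/0.0571 = 10.46 s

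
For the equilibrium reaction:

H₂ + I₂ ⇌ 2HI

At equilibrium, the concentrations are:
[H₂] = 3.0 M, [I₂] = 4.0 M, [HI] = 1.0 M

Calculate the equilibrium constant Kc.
K_c = 0.0833

Kc = ([HI]^2) / ([H₂] × [I₂])
   = ((1.0)^2) / ((3.0)·(4.0))
   = 1 / 12 = 0.0833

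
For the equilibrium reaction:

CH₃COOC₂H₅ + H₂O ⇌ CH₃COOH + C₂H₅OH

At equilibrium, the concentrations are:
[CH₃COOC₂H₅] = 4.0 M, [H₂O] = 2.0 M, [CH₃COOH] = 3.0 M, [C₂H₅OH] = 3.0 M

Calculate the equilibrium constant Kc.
K_c = 1.1250

Kc = ([CH₃COOH] × [C₂H₅OH]) / ([CH₃COOC₂H₅] × [H₂O])
   = ((3.0)·(3.0)) / ((4.0)·(2.0))
   = 9 / 8 = 1.1250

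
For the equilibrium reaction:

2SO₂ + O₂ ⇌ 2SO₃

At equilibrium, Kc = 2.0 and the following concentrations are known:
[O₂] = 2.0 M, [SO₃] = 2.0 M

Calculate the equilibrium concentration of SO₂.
[SO₂] = 1.0000 M

Kc = ([SO₃]^2) / ([SO₂]^2 × [O₂]) = 2.0
[SO₂]^2 = (product terms)/(Kc · other reactant terms) = 4 / (2.0 · 2) = 1
[SO₂] = (1)^(1/2) = 1.0000 M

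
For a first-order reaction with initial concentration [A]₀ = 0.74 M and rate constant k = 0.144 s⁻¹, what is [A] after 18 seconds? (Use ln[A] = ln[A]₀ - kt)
0.0554 M

ln[A] = ln[A]₀ - k·t = ln(0.74) - (0.144)·(18) = -0.3011 - 2.5920 = -2.8931
[A] = e^(-2.8931) = 0.0554 M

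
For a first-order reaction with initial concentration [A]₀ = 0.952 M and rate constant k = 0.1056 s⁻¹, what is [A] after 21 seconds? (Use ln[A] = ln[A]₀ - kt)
0.1036 M

ln[A] = ln[A]₀ - k·t = ln(0.952) - (0.1056)·(21) = -0.0492 - 2.2176 = -2.2668
[A] = e^(-2.2668) = 0.1036 M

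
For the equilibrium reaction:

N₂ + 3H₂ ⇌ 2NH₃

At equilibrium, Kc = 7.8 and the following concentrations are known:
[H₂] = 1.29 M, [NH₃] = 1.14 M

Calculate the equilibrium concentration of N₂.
[N₂] = 0.0776 M

Kc = ([NH₃]^2) / ([N₂] × [H₂]^3) = 7.8
[N₂]^1 = (product terms)/(Kc · other reactant terms) = 1.2996 / (7.8 · 2.1467) = 0.077615
[N₂] = 0.0776 M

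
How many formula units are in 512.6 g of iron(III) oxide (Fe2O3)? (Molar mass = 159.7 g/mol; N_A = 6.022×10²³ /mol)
Moles = 512.6 g ÷ 159.7 g/mol = 3.20977 mol
Formula units = 3.20977 mol × 6.022×10²³ /mol = 1.933e+24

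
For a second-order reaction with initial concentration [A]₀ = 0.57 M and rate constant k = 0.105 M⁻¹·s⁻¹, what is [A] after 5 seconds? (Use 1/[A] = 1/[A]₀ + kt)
0.4387 M

1/[A] = 1/[A]₀ + k·t = 1/0.57 + (0.105)·(5) = 1.7544 + 0.5250 = 2.2794
[A] = 1/2.2794 = 0.4387 M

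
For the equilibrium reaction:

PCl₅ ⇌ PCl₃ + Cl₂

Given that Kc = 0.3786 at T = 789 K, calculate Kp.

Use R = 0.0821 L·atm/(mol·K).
K_p = 24.5245

Δn = (moles gaseous products) − (moles gaseous reactants) = 1
T = 789 K; RT = 0.0821 × 789 = 64.7769
Kp = Kc·(RT)^Δn = 0.3786 × (64.7769)^1 = 0.3786 × 64.7769 = 24.5245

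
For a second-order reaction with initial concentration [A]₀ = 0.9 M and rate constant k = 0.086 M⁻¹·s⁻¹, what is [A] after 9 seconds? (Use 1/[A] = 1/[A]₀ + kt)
0.5305 M

1/[A] = 1/[A]₀ + k·t = 1/0.9 + (0.086)·(9) = 1.1111 + 0.7740 = 1.8851
[A] = 1/1.8851 = 0.5305 M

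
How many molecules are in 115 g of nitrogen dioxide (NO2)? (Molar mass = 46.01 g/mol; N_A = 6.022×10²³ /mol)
Moles = 115 g ÷ 46.01 g/mol = 2.49946 mol
Molecules = 2.49946 mol × 6.022×10²³ /mol = 1.505e+24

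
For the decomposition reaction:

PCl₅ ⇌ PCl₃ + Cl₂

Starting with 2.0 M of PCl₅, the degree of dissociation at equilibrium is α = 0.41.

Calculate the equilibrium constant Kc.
K_c = 0.5698

x = α·[A]₀ = 0.41 × 2.0 = 0.82 M dissociated.
At eq: [PCl₅] = 2.0 − 0.82 = 1.18 M; [PCl₃] = [Cl₂] = x = 0.82 M.
Kc = [PCl₃][Cl₂]/[PCl₅] = (0.82)²/1.18 = 0.5698.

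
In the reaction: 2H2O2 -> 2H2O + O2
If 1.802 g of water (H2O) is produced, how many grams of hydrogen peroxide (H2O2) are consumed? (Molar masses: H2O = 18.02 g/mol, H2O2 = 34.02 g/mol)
Moles of H2O = 1.802 g ÷ 18.02 g/mol = 0.1 mol
Mole ratio: 2 mol H2O2 / 2 mol H2O
Moles of H2O2 = 0.1 × (2/2) = 0.1 mol
Mass of H2O2 = 0.1 mol × 34.02 g/mol = 3.402 g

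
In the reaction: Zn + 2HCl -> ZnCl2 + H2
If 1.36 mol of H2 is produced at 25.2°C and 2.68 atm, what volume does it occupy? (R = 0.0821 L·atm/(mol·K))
T = 25.2°C + 273.15 = 298.35 K
V = nRT/P = (1.36 × 0.0821 × 298.35) / 2.68
V = 12.43 L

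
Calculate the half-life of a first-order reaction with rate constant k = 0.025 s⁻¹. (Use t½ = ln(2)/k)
27.73 s

t½ = ln(2)/k = 0.6931/0.025 = 27.73 s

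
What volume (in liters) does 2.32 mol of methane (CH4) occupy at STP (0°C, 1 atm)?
At STP, 1 mol of gas occupies 22.4 L
Volume = 2.32 mol × 22.4 L/mol = 51.97 L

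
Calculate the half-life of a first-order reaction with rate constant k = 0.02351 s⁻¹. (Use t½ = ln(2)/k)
29.48 s

t½ = ln(2)/k = 0.6931/0.02351 = 29.48 s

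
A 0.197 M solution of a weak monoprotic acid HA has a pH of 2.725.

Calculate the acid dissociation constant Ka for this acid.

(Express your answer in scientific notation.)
K_a = 1.82e-05

[H⁺] = 10^(−pH) = 10^(−2.725) = 1.884e-03 M. For HA ⇌ H⁺ + A⁻, Ka = x²/(C − x) = (1.884e-03)²/(0.197 − 1.884e-03) = 1.82e-05.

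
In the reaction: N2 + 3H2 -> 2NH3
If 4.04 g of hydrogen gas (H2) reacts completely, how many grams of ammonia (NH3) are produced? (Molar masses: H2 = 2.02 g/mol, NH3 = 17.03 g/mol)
Moles of H2 = 4.04 g ÷ 2.02 g/mol = 2 mol
Mole ratio: 2 mol NH3 / 3 mol H2
Moles of NH3 = 2 × (2/3) = 1.33333 mol
Mass of NH3 = 1.33333 mol × 17.03 g/mol = 22.71 g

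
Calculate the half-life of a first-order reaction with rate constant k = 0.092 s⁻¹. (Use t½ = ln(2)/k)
7.53 s

t½ = ln(2)/k = 0.6931/0.092 = 7.53 s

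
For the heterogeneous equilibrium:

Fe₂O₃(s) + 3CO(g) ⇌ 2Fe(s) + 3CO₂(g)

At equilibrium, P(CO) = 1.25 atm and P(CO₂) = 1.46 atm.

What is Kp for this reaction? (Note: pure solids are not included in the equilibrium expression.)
K_p = 1.593

Solids (Fe₂O₃, Fe) are excluded.
Kp = P(CO₂)³/P(CO)³ = (1.46)³/(1.25)³ = 3.112/1.953 = 1.593.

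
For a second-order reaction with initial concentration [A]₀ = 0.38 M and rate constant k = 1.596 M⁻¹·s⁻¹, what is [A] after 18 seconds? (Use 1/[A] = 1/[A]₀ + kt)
0.0319 M

1/[A] = 1/[A]₀ + k·t = 1/0.38 + (1.596)·(18) = 2.6316 + 28.7280 = 31.3596
[A] = 1/31.3596 = 0.0319 M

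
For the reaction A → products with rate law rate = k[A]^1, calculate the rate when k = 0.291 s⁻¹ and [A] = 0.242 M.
0.07042 M/s

rate = k·[A]^1 = 0.291·(0.242)^1 = 0.291·0.242 = 0.07042 M/s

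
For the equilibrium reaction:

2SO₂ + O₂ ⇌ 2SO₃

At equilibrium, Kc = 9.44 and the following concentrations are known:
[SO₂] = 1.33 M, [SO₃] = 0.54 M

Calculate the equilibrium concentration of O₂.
[O₂] = 0.0175 M

Kc = ([SO₃]^2) / ([SO₂]^2 × [O₂]) = 9.44
[O₂]^1 = (product terms)/(Kc · other reactant terms) = 0.2916 / (9.44 · 1.7689) = 0.017463
[O₂] = 0.0175 M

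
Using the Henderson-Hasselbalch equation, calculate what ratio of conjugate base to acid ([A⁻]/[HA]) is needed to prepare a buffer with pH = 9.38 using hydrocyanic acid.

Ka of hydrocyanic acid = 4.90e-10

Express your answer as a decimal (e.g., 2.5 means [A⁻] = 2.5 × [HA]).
[A⁻]/[HA] = 1.175

pKa = −log(4.90e-10) = 9.3098. pH = pKa + log([A⁻]/[HA]). 9.38 = 9.3098 + log(ratio). log(ratio) = 9.38 − 9.3098 = 0.0702. ratio = 10^(0.0702) = 1.175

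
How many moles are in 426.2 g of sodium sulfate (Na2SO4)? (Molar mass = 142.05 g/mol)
Moles = 426.2 g ÷ 142.05 g/mol = 3 mol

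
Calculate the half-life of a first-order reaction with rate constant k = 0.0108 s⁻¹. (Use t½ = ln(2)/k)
64.18 s

t½ = ln(2)/k = 0.6931/0.0108 = 64.18 s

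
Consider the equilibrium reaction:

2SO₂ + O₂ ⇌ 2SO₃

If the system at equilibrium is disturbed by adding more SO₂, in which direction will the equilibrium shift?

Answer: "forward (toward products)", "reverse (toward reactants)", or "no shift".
forward (toward products)

Apply Le Chatelier's principle: system shifts to counteract the change.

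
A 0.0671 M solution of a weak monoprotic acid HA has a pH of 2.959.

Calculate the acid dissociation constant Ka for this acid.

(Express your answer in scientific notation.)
K_a = 1.83e-05

[H⁺] = 10^(−pH) = 10^(−2.959) = 1.099e-03 M. For HA ⇌ H⁺ + A⁻, Ka = x²/(C − x) = (1.099e-03)²/(0.0671 − 1.099e-03) = 1.83e-05.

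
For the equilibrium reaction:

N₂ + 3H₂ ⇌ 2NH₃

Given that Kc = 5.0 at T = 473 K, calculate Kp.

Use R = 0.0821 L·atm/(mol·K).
K_p = 0.0033

Δn = (moles gaseous products) − (moles gaseous reactants) = -2
T = 473 K; RT = 0.0821 × 473 = 38.8333
Kp = Kc·(RT)^Δn = 5.0 × (38.8333)^-2 = 5.0 × 0.000663119 = 0.0033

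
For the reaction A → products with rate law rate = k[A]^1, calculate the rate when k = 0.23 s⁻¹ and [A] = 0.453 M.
0.1042 M/s

rate = k·[A]^1 = 0.23·(0.453)^1 = 0.23·0.453 = 0.1042 M/s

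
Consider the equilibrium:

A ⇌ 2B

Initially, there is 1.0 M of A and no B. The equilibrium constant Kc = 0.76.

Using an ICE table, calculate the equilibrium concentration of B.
[B] = 0.702 M

ICE: [A] = 1.0 − x, [B] = 2x.
Kc = (2x)²/(1.0 − x) = 0.76 ⇒ 4x² + 0.76x − 0.76 = 0.
x = (−0.76 + √(0.76² + 4·4·0.76))/(2·4) = (−0.76 + √12.738)/8 = 0.35112.
[B] = 2x = 0.702 M.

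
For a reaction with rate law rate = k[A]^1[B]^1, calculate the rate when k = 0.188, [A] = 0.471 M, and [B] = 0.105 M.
0.009298 M/s

rate = k·[A]^1·[B]^1 = 0.188·(0.471)^1·(0.105)^1 = 0.188·0.471·0.105 = 0.009298 M/s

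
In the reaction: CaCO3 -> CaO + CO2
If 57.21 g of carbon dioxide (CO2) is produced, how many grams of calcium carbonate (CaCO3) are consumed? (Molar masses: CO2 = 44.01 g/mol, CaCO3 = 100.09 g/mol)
Moles of CO2 = 57.21 g ÷ 44.01 g/mol = 1.29993 mol
Mole ratio: 1 mol CaCO3 / 1 mol CO2
Moles of CaCO3 = 1.29993 × (1/1) = 1.29993 mol
Mass of CaCO3 = 1.29993 mol × 100.09 g/mol = 130.1 g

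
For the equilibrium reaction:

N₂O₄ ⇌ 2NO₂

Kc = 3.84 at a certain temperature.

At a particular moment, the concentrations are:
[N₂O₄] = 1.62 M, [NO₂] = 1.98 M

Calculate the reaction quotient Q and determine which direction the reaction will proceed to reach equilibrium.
Q = 2.420, Q < K, reaction proceeds forward (toward products)

Q = ([NO₂]^2) / ([N₂O₄])
  = ((1.98)^2) / ((1.62)) = 3.9204/1.62 = 2.42
Since Q = 2.42 < Kc = 3.84, the reaction proceeds forward (toward products) to reach equilibrium.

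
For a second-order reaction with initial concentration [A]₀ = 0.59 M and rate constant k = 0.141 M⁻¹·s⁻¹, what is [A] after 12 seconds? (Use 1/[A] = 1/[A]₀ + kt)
0.2953 M

1/[A] = 1/[A]₀ + k·t = 1/0.59 + (0.141)·(12) = 1.6949 + 1.6920 = 3.3869
[A] = 1/3.3869 = 0.2953 M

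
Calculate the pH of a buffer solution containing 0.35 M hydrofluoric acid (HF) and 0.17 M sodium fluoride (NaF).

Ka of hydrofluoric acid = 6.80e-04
pH = 2.85

pKa = -log(6.80e-04) = 3.17. pH = pKa + log([A⁻]/[HA]) = 3.17 + log(0.17/0.35)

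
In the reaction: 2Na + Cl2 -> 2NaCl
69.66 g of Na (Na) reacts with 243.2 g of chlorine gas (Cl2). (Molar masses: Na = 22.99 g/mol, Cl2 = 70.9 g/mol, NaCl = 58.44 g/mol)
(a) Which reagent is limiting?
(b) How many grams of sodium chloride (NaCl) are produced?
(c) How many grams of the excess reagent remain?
(a) Na, (b) 177.1 g, (c) 135.8 g

Moles of Na = 69.66 g ÷ 22.99 g/mol = 3.03001 mol
Moles of Cl2 = 243.2 g ÷ 70.9 g/mol = 3.43018 mol
Moles ÷ coefficient: Na: 3.03001/2 = 1.515, Cl2: 3.43018/1 = 3.43
(a) Na has the smaller value, so Na is the limiting reagent.
(b) Moles of NaCl = 3.03001 mol Na × (2/2) = 3.03001 mol; mass = 3.03001 mol × 58.44 g/mol = 177.1 g
(c) Cl2 consumed = 3.03001 × (1/2) = 1.51501 mol; remaining = 3.43018 − 1.51501 = 1.91518 mol; mass = 1.91518 mol × 70.9 g/mol = 135.8 g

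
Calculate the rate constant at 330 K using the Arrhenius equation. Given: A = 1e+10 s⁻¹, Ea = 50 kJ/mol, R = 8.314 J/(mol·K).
1.22e+02 s⁻¹

k = A·exp(-Ea/(R·T)) = 1e+10·exp(-50000/(8.314·330)) = 1e+10·exp(-18.2241) = 1e+10·1.2172e-08 = 1.22e+02 s⁻¹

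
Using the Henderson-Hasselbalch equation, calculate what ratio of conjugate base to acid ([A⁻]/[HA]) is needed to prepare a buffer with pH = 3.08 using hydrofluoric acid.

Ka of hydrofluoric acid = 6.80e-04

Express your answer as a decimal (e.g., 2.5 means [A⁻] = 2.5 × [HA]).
[A⁻]/[HA] = 0.818

pKa = −log(6.80e-04) = 3.1675. pH = pKa + log([A⁻]/[HA]). 3.08 = 3.1675 + log(ratio). log(ratio) = 3.08 − 3.1675 = -0.0875. ratio = 10^(-0.0875) = 0.818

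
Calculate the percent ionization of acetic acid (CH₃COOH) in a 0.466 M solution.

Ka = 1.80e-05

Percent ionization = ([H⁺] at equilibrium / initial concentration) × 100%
Percent ionization = 0.62%

Let x = [H⁺]. Ka = x²/(C - x) ⇒ x² + (1.80e-05)x - (1.80e-05)(0.466) = 0. x = 2.8872e-03. Percent = (2.8872e-03/0.466) × 100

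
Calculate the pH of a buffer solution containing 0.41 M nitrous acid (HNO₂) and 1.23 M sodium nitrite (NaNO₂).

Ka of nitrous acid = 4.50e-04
pH = 3.82

pKa = -log(4.50e-04) = 3.35. pH = pKa + log([A⁻]/[HA]) = 3.35 + log(1.23/0.41)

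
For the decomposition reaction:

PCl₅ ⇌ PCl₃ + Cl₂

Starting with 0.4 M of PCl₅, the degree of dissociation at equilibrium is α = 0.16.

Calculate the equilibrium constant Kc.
K_c = 0.0122

x = α·[A]₀ = 0.16 × 0.4 = 0.064 M dissociated.
At eq: [PCl₅] = 0.4 − 0.064 = 0.336 M; [PCl₃] = [Cl₂] = x = 0.064 M.
Kc = [PCl₃][Cl₂]/[PCl₅] = (0.064)²/0.336 = 0.01219.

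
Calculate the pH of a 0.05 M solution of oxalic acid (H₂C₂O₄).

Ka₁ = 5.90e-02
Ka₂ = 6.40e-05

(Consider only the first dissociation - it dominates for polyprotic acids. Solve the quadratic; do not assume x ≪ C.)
pH = 1.49

x² + Ka₁·x − Ka₁·C = 0 with Ka₁ = 5.90e-02, C = 0.05.
x = (−Ka₁ + √(Ka₁² + 4·Ka₁·C))/2 = 3.2308e-02 M, so pH = 1.49.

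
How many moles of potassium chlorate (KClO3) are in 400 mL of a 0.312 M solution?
Moles = Molarity × Volume (L)
Moles = 0.312 M × 0.4 L = 0.1248 mol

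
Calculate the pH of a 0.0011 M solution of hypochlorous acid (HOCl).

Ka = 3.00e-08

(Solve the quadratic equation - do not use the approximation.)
pH = 5.24

x² + Ka×x - Ka×C = 0. Using quadratic formula: [H⁺] = 5.7296e-06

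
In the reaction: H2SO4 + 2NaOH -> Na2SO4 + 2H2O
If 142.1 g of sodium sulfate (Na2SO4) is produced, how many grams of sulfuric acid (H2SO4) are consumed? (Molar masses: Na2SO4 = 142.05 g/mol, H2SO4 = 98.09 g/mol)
Moles of Na2SO4 = 142.1 g ÷ 142.05 g/mol = 1.00035 mol
Mole ratio: 1 mol H2SO4 / 1 mol Na2SO4
Moles of H2SO4 = 1.00035 × (1/1) = 1.00035 mol
Mass of H2SO4 = 1.00035 mol × 98.09 g/mol = 98.12 g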